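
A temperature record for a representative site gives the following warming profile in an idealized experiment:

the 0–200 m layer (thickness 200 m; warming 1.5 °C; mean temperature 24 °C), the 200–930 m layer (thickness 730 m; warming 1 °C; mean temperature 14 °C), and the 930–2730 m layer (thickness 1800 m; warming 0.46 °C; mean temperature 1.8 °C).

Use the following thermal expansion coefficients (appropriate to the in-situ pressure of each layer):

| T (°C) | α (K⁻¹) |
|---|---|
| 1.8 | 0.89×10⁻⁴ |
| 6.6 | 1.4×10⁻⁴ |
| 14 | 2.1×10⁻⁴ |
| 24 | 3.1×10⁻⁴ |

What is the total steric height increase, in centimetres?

Layer 1 at 24 °C → α = 3.1×10⁻⁴ K⁻¹
Layer 2 at 14 °C → α = 2.1×10⁻⁴ K⁻¹
Layer 3 at 1.8 °C → α = 0.89×10⁻⁴ K⁻¹
Layer 1: 200 × 1.5 × 3.1×10⁻⁴ = 0.09300 m
730 × 2.1×10⁻⁴ × 1 = 0.15330 m
1800 × 0.89×10⁻⁴ × 0.46 = 0.073692 m
Δh = 0.09300 + 0.15330 + 0.073692 = 0.319992 m ≈ 32.0 cm

32.0 cm of thermosteric rise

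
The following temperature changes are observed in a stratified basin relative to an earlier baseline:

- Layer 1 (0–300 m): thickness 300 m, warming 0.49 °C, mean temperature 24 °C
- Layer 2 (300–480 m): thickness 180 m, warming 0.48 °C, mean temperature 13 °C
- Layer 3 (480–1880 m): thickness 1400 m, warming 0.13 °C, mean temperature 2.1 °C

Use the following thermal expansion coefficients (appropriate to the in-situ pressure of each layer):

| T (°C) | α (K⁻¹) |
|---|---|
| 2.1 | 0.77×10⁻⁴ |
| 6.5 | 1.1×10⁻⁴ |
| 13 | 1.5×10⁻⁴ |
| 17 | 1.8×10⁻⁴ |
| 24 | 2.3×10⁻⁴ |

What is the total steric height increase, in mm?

about 60.8 mm

Layer 1 at 24 °C → α = 2.3×10⁻⁴ K⁻¹
Layer 2 at 13 °C → α = 1.5×10⁻⁴ K⁻¹
Layer 3 at 2.1 °C → α = 0.77×10⁻⁴ K⁻¹
0.49 × 300 × 2.3×10⁻⁴ = 0.03381 m
1.5×10⁻⁴ × 0.48 × 180 = 0.01296 m
480–1880 m: 0.13 × 0.77×10⁻⁴ × 1400 = 0.014014 m
Δh = 0.03381 + 0.01296 + 0.014014 = 0.060784 m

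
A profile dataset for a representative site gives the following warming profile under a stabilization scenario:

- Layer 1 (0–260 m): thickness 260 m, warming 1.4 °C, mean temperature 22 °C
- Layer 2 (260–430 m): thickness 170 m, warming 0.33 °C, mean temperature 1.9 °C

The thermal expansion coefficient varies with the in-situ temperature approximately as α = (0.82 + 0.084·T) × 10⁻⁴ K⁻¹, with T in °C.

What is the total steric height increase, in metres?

0.10 m of thermosteric rise

Layer 1: α = (0.82 + 0.084×22)×10⁻⁴ = 2.668×10⁻⁴ K⁻¹
Layer 2: α = (0.82 + 0.084×1.9)×10⁻⁴ = 0.9796×10⁻⁴ K⁻¹
2.668×10⁻⁴ × 1.4 × 260 = 0.0971152 m
0.9796×10⁻⁴ × 170 × 0.33 = 0.005495556 m
Δh = 0.0971152 + 0.005495556 = 0.102610756 m ≈ 0.10 m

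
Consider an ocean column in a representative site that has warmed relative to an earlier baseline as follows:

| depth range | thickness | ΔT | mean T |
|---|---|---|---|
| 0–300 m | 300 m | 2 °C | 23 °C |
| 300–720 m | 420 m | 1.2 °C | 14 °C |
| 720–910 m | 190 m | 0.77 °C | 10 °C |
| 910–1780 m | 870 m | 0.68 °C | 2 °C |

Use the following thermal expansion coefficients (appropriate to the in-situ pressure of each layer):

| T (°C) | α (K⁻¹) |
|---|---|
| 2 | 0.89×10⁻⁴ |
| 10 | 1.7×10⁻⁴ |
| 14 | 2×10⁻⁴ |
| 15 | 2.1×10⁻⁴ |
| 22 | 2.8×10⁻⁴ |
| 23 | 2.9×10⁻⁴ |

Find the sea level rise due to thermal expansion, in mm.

Layer 1 at 23 °C → α = 2.9×10⁻⁴ K⁻¹
Layer 2 at 14 °C → α = 2×10⁻⁴ K⁻¹
Layer 3 at 10 °C → α = 1.7×10⁻⁴ K⁻¹
Layer 4 at 2 °C → α = 0.89×10⁻⁴ K⁻¹
Layer 1: 2 × 300 × 2.9×10⁻⁴ = 0.17400 m
1.2 × 2×10⁻⁴ × 420 = 0.10080 m
720–910 m: 190 × 0.77 × 1.7×10⁻⁴ = 0.024871 m
Layer 4: 0.68 × 0.89×10⁻⁴ × 870 = 0.0526524 m
Δh = 0.17400 + 0.10080 + 0.024871 + 0.0526524 = 0.3523234 m

Δh ≈ 350 mm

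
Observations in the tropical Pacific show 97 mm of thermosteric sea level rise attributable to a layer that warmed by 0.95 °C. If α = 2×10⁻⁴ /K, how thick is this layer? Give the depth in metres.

H ≈ 511 m

H = Δh/(αΔT) = 0.097 / (2×10⁻⁴ × 0.95) ≈ 510.5 m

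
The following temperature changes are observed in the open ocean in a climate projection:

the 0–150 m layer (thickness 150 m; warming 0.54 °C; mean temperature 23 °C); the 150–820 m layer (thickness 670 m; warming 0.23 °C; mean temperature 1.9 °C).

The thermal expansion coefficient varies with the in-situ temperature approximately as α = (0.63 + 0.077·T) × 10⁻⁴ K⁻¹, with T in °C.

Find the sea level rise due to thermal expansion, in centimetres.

Layer 1: α = (0.63 + 0.077×23)×10⁻⁴ = 2.401×10⁻⁴ K⁻¹
Layer 2: α = (0.63 + 0.077×1.9)×10⁻⁴ = 0.7763×10⁻⁴ K⁻¹
0–150 m: 150 × 2.401×10⁻⁴ × 0.54 = 0.0194481 m
150–820 m: 0.7763×10⁻⁴ × 0.23 × 670 = 0.011962783 m
Δh = 0.0194481 + 0.011962783 = 0.031410883 m ≈ 3.1 cm

Δh = 3.1 cm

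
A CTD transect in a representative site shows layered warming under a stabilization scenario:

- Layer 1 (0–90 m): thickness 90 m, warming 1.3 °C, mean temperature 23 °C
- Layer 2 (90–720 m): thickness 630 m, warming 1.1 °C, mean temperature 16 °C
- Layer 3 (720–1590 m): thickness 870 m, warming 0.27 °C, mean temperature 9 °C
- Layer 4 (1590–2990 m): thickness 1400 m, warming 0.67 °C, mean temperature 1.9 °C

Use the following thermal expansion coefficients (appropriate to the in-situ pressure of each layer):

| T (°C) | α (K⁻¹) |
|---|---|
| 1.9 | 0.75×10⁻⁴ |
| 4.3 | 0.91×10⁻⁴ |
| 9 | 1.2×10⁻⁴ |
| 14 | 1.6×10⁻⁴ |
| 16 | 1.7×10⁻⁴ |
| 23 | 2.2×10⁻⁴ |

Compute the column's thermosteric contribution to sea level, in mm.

Layer 1 at 23 °C → α = 2.2×10⁻⁴ K⁻¹
Layer 2 at 16 °C → α = 1.7×10⁻⁴ K⁻¹
Layer 3 at 9 °C → α = 1.2×10⁻⁴ K⁻¹
Layer 4 at 1.9 °C → α = 0.75×10⁻⁴ K⁻¹
1.3 × 2.2×10⁻⁴ × 90 = 0.02574 m
90–720 m: 1.7×10⁻⁴ × 630 × 1.1 = 0.11781 m
Layer 3: 870 × 1.2×10⁻⁴ × 0.27 = 0.028188 m
1590–2990 m: 0.67 × 1400 × 0.75×10⁻⁴ = 0.07035 m
Δh = 0.02574 + 0.11781 + 0.028188 + 0.07035 = 0.242088 m

about 242 mm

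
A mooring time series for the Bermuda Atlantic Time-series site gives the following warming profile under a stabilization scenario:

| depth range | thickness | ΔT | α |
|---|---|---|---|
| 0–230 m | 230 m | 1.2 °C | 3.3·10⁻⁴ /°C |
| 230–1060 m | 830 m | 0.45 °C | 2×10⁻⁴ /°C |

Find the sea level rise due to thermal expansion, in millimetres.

3.3×10⁻⁴ × 230 × 1.2 = 0.09108 m
Layer 2: 0.45 × 830 × 2×10⁻⁴ = 0.07470 m
Δh = 0.09108 + 0.07470 = 0.16578 m

about 166 mm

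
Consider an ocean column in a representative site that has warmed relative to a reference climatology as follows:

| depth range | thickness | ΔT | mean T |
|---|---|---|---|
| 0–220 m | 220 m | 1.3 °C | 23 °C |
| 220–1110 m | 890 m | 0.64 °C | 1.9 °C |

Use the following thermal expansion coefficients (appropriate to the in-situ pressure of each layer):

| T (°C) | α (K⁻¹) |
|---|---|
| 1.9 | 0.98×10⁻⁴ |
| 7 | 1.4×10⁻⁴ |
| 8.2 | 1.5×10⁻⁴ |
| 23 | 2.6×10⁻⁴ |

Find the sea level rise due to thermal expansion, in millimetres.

Layer 1 at 23 °C → α = 2.6×10⁻⁴ K⁻¹
Layer 2 at 1.9 °C → α = 0.98×10⁻⁴ K⁻¹
1.3 × 2.6×10⁻⁴ × 220 = 0.07436 m
220–1110 m: 0.64 × 0.98×10⁻⁴ × 890 = 0.0558208 m
Δh = 0.07436 + 0.0558208 = 0.1301808 m

130 mm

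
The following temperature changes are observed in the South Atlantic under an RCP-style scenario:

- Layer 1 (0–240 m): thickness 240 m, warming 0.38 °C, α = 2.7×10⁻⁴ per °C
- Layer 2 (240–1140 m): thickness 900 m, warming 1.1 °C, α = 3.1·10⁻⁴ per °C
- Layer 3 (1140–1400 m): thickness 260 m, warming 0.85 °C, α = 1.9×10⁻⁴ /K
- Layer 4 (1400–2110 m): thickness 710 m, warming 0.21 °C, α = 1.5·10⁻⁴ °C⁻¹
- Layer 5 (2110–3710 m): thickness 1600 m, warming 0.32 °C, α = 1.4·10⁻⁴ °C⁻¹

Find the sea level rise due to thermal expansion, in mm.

Layer 1: 0.38 × 240 × 2.7×10⁻⁴ = 0.024624 m
240–1140 m: 900 × 1.1 × 3.1×10⁻⁴ = 0.30690 m
1140–1400 m: 1.9×10⁻⁴ × 260 × 0.85 = 0.04199 m
0.21 × 710 × 1.5×10⁻⁴ = 0.022365 m
1600 × 1.4×10⁻⁴ × 0.32 = 0.07168 m
Δh = 0.024624 + 0.30690 + 0.04199 + 0.022365 + 0.07168 = 0.467559 m

Δh = 468 mm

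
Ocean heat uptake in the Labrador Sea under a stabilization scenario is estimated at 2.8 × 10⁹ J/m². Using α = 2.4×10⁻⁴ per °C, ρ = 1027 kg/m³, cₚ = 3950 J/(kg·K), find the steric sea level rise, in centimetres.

16.6 cm of thermosteric rise

Δh = αQ/(ρcₚ) = 2.4×10⁻⁴ × 2.8×10⁹ / (1027 × 3950) ≈ 0.16565 m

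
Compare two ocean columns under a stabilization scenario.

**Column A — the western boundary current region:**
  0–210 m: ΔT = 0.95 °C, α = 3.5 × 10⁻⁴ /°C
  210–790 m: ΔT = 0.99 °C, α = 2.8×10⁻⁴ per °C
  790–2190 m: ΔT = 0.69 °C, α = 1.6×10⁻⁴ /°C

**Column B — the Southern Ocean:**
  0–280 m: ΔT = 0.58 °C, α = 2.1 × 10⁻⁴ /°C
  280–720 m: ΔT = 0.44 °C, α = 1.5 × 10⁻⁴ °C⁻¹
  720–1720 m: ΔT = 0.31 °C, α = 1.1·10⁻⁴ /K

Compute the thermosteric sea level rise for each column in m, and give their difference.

A Layer 1: 0.95 × 3.5×10⁻⁴ × 210 = 0.069825 m
A Layer 2: 580 × 0.99 × 2.8×10⁻⁴ = 0.160776 m
A 790–2190 m: 1.6×10⁻⁴ × 1400 × 0.69 = 0.15456 m
A total: 0.385161 m
B 0–280 m: 2.1×10⁻⁴ × 280 × 0.58 = 0.034104 m
B 0.44 × 440 × 1.5×10⁻⁴ = 0.02904 m
B Layer 3: 1.1×10⁻⁴ × 0.31 × 1000 = 0.03410 m
B total: 0.097244 m
Difference: 0.385161 − 0.097244 = 0.287917 m

A: 0.39 m; B: 0.097 m; difference 0.29 m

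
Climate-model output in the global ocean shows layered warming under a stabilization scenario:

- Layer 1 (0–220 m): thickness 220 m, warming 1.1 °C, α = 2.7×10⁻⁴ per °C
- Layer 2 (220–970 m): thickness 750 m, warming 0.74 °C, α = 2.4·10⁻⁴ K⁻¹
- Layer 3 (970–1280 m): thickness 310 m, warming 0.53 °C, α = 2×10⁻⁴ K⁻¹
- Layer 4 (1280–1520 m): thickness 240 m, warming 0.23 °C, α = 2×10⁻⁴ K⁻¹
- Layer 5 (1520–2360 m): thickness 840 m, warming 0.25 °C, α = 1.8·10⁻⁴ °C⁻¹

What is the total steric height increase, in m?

0–220 m: 220 × 2.7×10⁻⁴ × 1.1 = 0.06534 m
0.74 × 2.4×10⁻⁴ × 750 = 0.13320 m
970–1280 m: 2×10⁻⁴ × 0.53 × 310 = 0.03286 m
1280–1520 m: 2×10⁻⁴ × 0.23 × 240 = 0.01104 m
Layer 5: 0.25 × 840 × 1.8×10⁻⁴ = 0.03780 m
Δh = 0.06534 + 0.13320 + 0.03286 + 0.01104 + 0.03780 = 0.28024 m

about 0.280 m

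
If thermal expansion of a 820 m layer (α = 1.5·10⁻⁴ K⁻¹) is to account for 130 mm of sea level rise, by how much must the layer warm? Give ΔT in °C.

1.06 °C

ΔT = Δh/(αH) = 0.13 / (1.5×10⁻⁴ × 820) ≈ 1.057 °C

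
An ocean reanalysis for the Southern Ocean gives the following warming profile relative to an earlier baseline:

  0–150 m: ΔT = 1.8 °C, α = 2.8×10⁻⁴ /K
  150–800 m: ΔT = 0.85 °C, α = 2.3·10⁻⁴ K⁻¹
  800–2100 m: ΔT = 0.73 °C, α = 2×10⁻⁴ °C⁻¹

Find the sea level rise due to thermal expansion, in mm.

0–150 m: 150 × 2.8×10⁻⁴ × 1.8 = 0.07560 m
Layer 2: 650 × 0.85 × 2.3×10⁻⁴ = 0.127075 m
Layer 3: 0.73 × 2×10⁻⁴ × 1300 = 0.18980 m
Δh = 0.07560 + 0.127075 + 0.18980 = 0.392475 m ≈ 390 mm

Δh = 390 mm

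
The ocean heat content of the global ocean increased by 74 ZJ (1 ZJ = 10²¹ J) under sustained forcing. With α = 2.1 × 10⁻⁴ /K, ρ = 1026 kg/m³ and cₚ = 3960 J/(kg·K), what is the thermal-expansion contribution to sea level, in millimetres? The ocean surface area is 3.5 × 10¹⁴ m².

Δh = 11 mm

Per unit area: Q = 74×10²¹ / (3.5×10¹⁴) ≈ 2.114×10⁸ J/m²
Δh = αQ/(ρcₚ) = 2.1×10⁻⁴ × 2.114×10⁸ / (1026 × 3960) ≈ 0.010927 m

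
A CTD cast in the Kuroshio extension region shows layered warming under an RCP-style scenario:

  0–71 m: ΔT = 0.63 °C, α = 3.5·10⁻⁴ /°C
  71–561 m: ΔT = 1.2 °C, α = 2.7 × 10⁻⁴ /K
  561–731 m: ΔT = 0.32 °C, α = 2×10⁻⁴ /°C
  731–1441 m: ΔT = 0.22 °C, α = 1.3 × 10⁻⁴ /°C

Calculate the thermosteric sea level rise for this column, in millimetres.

0–71 m: 71 × 3.5×10⁻⁴ × 0.63 = 0.0156555 m
490 × 2.7×10⁻⁴ × 1.2 = 0.15876 m
Layer 3: 2×10⁻⁴ × 0.32 × 170 = 0.01088 m
731–1441 m: 1.3×10⁻⁴ × 0.22 × 710 = 0.020306 m
Δh = 0.0156555 + 0.15876 + 0.01088 + 0.020306 = 0.2056015 m

206 mm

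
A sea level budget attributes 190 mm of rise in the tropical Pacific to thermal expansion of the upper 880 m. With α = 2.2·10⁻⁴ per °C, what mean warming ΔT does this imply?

about 0.98 °C

ΔT = Δh/(αH) = 0.19 / (2.2×10⁻⁴ × 880) ≈ 0.9814 °C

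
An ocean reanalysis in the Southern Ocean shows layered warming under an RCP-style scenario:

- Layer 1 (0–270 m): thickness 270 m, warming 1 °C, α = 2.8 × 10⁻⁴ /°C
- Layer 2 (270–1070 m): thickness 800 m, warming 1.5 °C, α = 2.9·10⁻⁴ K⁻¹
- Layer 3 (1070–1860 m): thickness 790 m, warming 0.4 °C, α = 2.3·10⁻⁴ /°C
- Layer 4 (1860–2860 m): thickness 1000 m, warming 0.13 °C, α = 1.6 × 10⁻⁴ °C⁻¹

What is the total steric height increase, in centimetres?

Layer 1: 270 × 1 × 2.8×10⁻⁴ = 0.07560 m
Layer 2: 2.9×10⁻⁴ × 800 × 1.5 = 0.34800 m
1070–1860 m: 0.4 × 2.3×10⁻⁴ × 790 = 0.07268 m
Layer 4: 1.6×10⁻⁴ × 1000 × 0.13 = 0.02080 m
Δh = 0.07560 + 0.34800 + 0.07268 + 0.02080 = 0.51708 m ≈ 51.7 cm

51.7 cm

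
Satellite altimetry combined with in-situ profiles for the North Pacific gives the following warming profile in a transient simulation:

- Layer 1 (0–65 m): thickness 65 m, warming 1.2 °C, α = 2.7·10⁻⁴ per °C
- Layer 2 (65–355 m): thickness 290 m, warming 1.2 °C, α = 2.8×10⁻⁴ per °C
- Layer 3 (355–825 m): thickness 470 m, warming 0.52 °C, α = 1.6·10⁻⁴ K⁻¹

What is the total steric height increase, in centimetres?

0–65 m: 2.7×10⁻⁴ × 65 × 1.2 = 0.02106 m
65–355 m: 2.8×10⁻⁴ × 1.2 × 290 = 0.09744 m
Layer 3: 0.52 × 470 × 1.6×10⁻⁴ = 0.039104 m
Δh = 0.02106 + 0.09744 + 0.039104 = 0.157604 m ≈ 16 cm

about 16 cm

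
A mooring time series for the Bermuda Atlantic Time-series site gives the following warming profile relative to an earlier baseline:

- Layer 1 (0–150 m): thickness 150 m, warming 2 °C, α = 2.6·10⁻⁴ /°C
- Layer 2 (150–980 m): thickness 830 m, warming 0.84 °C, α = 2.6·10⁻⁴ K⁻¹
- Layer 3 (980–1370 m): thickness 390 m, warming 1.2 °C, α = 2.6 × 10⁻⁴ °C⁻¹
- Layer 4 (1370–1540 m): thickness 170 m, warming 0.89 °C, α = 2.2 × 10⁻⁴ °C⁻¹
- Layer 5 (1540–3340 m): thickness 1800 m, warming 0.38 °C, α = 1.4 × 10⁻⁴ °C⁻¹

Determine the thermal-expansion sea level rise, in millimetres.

Layer 1: 2 × 150 × 2.6×10⁻⁴ = 0.07800 m
Layer 2: 0.84 × 2.6×10⁻⁴ × 830 = 0.181272 m
Layer 3: 2.6×10⁻⁴ × 390 × 1.2 = 0.12168 m
0.89 × 170 × 2.2×10⁻⁴ = 0.033286 m
0.38 × 1800 × 1.4×10⁻⁴ = 0.09576 m
Δh = 0.07800 + 0.181272 + 0.12168 + 0.033286 + 0.09576 = 0.509998 m

about 510 mm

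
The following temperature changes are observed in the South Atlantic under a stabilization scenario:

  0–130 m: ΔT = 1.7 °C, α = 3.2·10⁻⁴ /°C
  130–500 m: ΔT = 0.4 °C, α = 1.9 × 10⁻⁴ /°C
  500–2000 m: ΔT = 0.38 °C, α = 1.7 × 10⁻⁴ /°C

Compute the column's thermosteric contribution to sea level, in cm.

3.2×10⁻⁴ × 130 × 1.7 = 0.07072 m
130–500 m: 0.4 × 370 × 1.9×10⁻⁴ = 0.02812 m
1500 × 1.7×10⁻⁴ × 0.38 = 0.09690 m
Δh = 0.07072 + 0.02812 + 0.09690 = 0.19574 m ≈ 20 cm

about 20 cm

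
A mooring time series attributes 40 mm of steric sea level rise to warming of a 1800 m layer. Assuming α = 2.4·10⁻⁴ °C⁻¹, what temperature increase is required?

ΔT = Δh/(αH) = 0.04 / (2.4×10⁻⁴ × 1800) ≈ 0.09259 K

0.093 K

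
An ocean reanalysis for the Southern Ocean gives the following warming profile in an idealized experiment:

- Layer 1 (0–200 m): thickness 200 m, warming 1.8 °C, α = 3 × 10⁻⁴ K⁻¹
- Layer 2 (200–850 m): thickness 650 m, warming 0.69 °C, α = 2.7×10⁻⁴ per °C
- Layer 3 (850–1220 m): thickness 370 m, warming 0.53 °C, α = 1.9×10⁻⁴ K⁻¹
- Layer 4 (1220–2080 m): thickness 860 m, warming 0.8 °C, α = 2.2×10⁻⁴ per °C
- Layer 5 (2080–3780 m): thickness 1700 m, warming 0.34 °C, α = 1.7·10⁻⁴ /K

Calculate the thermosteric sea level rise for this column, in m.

0.516 m

1.8 × 200 × 3×10⁻⁴ = 0.10800 m
200–850 m: 2.7×10⁻⁴ × 0.69 × 650 = 0.121095 m
370 × 1.9×10⁻⁴ × 0.53 = 0.037259 m
1220–2080 m: 2.2×10⁻⁴ × 860 × 0.8 = 0.15136 m
Layer 5: 0.34 × 1700 × 1.7×10⁻⁴ = 0.09826 m
Δh = 0.10800 + 0.121095 + 0.037259 + 0.15136 + 0.09826 = 0.515974 m ≈ 0.516 m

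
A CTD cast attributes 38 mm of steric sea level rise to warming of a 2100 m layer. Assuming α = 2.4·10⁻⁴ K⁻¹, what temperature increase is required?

ΔT = Δh/(αH) = 0.038 / (2.4×10⁻⁴ × 2100) ≈ 0.07540 °C

0.0754 °C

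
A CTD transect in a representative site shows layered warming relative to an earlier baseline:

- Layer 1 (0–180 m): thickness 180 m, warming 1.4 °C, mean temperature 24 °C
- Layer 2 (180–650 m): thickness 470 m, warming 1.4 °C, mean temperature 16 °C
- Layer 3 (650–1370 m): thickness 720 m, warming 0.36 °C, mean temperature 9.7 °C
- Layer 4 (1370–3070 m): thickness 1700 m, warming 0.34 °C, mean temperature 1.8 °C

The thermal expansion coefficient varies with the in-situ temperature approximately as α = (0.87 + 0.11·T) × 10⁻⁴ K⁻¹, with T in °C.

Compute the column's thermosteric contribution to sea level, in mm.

Layer 1: α = (0.87 + 0.11×24)×10⁻⁴ = 3.51×10⁻⁴ K⁻¹
Layer 2: α = (0.87 + 0.11×16)×10⁻⁴ = 2.63×10⁻⁴ K⁻¹
Layer 3: α = (0.87 + 0.11×9.7)×10⁻⁴ = 1.937×10⁻⁴ K⁻¹
Layer 4: α = (0.87 + 0.11×1.8)×10⁻⁴ = 1.068×10⁻⁴ K⁻¹
180 × 1.4 × 3.51×10⁻⁴ = 0.088452 m
180–650 m: 2.63×10⁻⁴ × 470 × 1.4 = 0.173054 m
650–1370 m: 720 × 0.36 × 1.937×10⁻⁴ = 0.05020704 m
1370–3070 m: 1700 × 0.34 × 1.068×10⁻⁴ = 0.0617304 m
Δh = 0.088452 + 0.173054 + 0.05020704 + 0.0617304 = 0.37344344 m

373 mm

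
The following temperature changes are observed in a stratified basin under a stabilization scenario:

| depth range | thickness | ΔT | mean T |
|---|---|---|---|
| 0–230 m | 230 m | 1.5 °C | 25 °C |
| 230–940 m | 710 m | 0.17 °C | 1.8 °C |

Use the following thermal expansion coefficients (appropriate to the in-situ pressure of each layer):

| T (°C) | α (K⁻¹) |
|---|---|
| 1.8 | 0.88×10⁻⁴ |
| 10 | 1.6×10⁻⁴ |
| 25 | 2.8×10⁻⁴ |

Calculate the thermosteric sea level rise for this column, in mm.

Layer 1 at 25 °C → α = 2.8×10⁻⁴ K⁻¹
Layer 2 at 1.8 °C → α = 0.88×10⁻⁴ K⁻¹
1.5 × 230 × 2.8×10⁻⁴ = 0.09660 m
Layer 2: 0.88×10⁻⁴ × 0.17 × 710 = 0.0106216 m
Δh = 0.09660 + 0.0106216 = 0.1072216 m

107 mm of thermosteric rise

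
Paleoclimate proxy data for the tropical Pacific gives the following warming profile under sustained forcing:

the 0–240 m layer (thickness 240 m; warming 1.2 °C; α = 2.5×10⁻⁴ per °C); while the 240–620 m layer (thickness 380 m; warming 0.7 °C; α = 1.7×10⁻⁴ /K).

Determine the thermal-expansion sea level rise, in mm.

Layer 1: 2.5×10⁻⁴ × 240 × 1.2 = 0.07200 m
1.7×10⁻⁴ × 380 × 0.7 = 0.04522 m
Δh = 0.07200 + 0.04522 = 0.11722 m ≈ 117 mm

about 117 mm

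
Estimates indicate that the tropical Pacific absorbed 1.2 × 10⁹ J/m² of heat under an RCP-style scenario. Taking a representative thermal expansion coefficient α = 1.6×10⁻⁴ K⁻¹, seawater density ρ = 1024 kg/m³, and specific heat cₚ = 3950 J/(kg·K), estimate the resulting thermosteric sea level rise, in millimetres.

Δh = αQ/(ρcₚ) = 1.6×10⁻⁴ × 1.2×10⁹ / (1024 × 3950) ≈ 0.047468 m

about 47 mm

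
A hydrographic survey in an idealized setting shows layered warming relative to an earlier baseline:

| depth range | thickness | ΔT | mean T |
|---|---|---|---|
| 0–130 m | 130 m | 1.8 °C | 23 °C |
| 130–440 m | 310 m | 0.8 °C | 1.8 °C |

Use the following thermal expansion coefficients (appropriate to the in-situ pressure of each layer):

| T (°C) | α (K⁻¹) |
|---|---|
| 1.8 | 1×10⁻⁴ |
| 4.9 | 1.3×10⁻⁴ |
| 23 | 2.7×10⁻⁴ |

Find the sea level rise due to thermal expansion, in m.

Layer 1 at 23 °C → α = 2.7×10⁻⁴ K⁻¹
Layer 2 at 1.8 °C → α = 1×10⁻⁴ K⁻¹
130 × 2.7×10⁻⁴ × 1.8 = 0.06318 m
130–440 m: 0.8 × 1×10⁻⁴ × 310 = 0.02480 m
Δh = 0.06318 + 0.02480 = 0.08798 m ≈ 0.088 m

Δh ≈ 0.088 m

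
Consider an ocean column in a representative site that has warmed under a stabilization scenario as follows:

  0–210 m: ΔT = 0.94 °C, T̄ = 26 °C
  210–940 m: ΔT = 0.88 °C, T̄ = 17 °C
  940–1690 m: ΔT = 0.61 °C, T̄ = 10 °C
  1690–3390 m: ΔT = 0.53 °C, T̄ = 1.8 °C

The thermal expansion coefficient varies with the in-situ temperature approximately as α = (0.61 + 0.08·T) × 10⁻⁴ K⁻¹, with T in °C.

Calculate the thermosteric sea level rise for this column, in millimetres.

312 mm of thermosteric rise

Layer 1: α = (0.61 + 0.08×26)×10⁻⁴ = 2.69×10⁻⁴ K⁻¹
Layer 2: α = (0.61 + 0.08×17)×10⁻⁴ = 1.97×10⁻⁴ K⁻¹
Layer 3: α = (0.61 + 0.08×10)×10⁻⁴ = 1.41×10⁻⁴ K⁻¹
Layer 4: α = (0.61 + 0.08×1.8)×10⁻⁴ = 0.754×10⁻⁴ K⁻¹
210 × 0.94 × 2.69×10⁻⁴ = 0.0531006 m
Layer 2: 1.97×10⁻⁴ × 0.88 × 730 = 0.1265528 m
0.61 × 1.41×10⁻⁴ × 750 = 0.0645075 m
Layer 4: 0.53 × 0.754×10⁻⁴ × 1700 = 0.0679354 m
Δh = 0.0531006 + 0.1265528 + 0.0645075 + 0.0679354 = 0.3120963 m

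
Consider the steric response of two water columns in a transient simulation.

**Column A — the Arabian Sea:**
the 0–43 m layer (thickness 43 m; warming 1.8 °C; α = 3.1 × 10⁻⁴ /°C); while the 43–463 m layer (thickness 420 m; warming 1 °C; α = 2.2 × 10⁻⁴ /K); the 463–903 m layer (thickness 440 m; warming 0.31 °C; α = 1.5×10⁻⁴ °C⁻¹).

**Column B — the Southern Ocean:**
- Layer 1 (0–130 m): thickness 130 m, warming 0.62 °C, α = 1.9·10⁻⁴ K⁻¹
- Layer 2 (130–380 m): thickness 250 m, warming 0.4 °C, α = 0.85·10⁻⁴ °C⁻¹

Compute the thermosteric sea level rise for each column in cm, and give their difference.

A Layer 1: 3.1×10⁻⁴ × 1.8 × 43 = 0.023994 m
A Layer 2: 1 × 420 × 2.2×10⁻⁴ = 0.09240 m
A 463–903 m: 440 × 1.5×10⁻⁴ × 0.31 = 0.02046 m
A total: 0.136854 m
B Layer 1: 0.62 × 130 × 1.9×10⁻⁴ = 0.015314 m
B Layer 2: 250 × 0.85×10⁻⁴ × 0.4 = 0.00850 m
B total: 0.023814 m
Difference: 0.136854 − 0.023814 = 0.11304 m

A: 13.7 cm; B: 2.38 cm; difference 11.3 cm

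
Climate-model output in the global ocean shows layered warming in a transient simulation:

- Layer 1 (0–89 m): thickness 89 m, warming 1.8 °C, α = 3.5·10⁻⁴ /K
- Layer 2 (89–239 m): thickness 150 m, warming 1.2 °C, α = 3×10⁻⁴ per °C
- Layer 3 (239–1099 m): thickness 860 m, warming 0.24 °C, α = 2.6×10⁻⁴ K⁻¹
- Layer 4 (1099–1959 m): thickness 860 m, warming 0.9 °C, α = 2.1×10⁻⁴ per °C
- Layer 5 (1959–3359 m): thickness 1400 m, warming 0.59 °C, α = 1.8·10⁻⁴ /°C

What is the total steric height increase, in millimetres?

about 475 mm

0–89 m: 89 × 1.8 × 3.5×10⁻⁴ = 0.05607 m
3×10⁻⁴ × 150 × 1.2 = 0.05400 m
239–1099 m: 0.24 × 2.6×10⁻⁴ × 860 = 0.053664 m
Layer 4: 0.9 × 860 × 2.1×10⁻⁴ = 0.16254 m
1400 × 1.8×10⁻⁴ × 0.59 = 0.14868 m
Δh = 0.05607 + 0.05400 + 0.053664 + 0.16254 + 0.14868 = 0.474954 m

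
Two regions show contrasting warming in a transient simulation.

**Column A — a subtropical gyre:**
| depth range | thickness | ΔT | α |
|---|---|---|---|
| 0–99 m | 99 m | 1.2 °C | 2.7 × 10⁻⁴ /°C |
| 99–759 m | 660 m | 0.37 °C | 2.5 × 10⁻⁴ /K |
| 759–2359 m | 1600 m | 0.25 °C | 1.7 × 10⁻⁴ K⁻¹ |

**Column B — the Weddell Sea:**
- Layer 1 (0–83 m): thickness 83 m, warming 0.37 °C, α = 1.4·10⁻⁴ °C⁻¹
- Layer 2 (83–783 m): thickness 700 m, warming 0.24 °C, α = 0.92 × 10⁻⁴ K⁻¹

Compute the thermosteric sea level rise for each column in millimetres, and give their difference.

A: 161 mm; B: 19.8 mm; difference 141 mm

A 0–99 m: 2.7×10⁻⁴ × 99 × 1.2 = 0.032076 m
A 660 × 0.37 × 2.5×10⁻⁴ = 0.06105 m
A 759–2359 m: 1.7×10⁻⁴ × 0.25 × 1600 = 0.06800 m
A total: 0.161126 m
B 0–83 m: 0.37 × 1.4×10⁻⁴ × 83 = 0.0042994 m
B 700 × 0.24 × 0.92×10⁻⁴ = 0.015456 m
B total: 0.0197554 m
Difference: 0.161126 − 0.0197554 = 0.1413706 m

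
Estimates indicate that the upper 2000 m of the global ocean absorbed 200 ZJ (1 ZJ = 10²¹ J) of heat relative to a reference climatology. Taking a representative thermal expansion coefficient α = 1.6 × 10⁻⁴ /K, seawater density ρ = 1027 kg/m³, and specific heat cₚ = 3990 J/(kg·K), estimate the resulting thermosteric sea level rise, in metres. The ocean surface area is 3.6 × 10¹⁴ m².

Per unit area: Q = 200×10²¹ / (3.6×10¹⁴) ≈ 5.556×10⁸ J/m²
Δh = αQ/(ρcₚ) = 1.6×10⁻⁴ × 5.556×10⁸ / (1027 × 3990) ≈ 0.021694 m

Δh = 0.0217 m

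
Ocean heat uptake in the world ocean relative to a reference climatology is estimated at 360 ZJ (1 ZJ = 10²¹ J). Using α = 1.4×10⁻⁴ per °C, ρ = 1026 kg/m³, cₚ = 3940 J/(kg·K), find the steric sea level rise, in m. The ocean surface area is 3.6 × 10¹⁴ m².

0.035 m

Per unit area: Q = 360×10²¹ / (3.6×10¹⁴) = 1×10⁹ J/m²
Δh = αQ/(ρcₚ) = 1.4×10⁻⁴ × 1×10⁹ / (1026 × 3940) ≈ 0.034633 m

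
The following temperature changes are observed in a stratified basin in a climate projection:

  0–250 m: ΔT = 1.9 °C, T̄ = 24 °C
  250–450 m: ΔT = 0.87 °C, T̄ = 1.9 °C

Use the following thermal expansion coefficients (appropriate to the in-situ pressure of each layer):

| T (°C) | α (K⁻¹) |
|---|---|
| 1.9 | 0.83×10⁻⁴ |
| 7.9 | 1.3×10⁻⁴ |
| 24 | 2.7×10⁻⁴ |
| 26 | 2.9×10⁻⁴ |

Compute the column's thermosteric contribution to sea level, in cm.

14 cm

Layer 1 at 24 °C → α = 2.7×10⁻⁴ K⁻¹
Layer 2 at 1.9 °C → α = 0.83×10⁻⁴ K⁻¹
Layer 1: 250 × 2.7×10⁻⁴ × 1.9 = 0.12825 m
250–450 m: 0.87 × 200 × 0.83×10⁻⁴ = 0.014442 m
Δh = 0.12825 + 0.014442 = 0.142692 m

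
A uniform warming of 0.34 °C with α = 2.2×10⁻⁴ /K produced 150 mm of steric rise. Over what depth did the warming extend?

H ≈ 2000 m

H = Δh/(αΔT) = 0.15 / (2.2×10⁻⁴ × 0.34) ≈ 2005 m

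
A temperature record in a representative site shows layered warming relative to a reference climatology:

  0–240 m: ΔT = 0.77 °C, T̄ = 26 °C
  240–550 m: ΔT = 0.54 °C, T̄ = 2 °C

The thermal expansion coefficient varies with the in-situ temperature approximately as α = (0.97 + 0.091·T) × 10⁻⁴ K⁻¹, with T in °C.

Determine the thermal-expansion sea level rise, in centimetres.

8.1 cm

Layer 1: α = (0.97 + 0.091×26)×10⁻⁴ = 3.336×10⁻⁴ K⁻¹
Layer 2: α = (0.97 + 0.091×2)×10⁻⁴ = 1.152×10⁻⁴ K⁻¹
240 × 0.77 × 3.336×10⁻⁴ = 0.06164928 m
310 × 0.54 × 1.152×10⁻⁴ = 0.01928448 m
Δh = 0.06164928 + 0.01928448 = 0.08093376 m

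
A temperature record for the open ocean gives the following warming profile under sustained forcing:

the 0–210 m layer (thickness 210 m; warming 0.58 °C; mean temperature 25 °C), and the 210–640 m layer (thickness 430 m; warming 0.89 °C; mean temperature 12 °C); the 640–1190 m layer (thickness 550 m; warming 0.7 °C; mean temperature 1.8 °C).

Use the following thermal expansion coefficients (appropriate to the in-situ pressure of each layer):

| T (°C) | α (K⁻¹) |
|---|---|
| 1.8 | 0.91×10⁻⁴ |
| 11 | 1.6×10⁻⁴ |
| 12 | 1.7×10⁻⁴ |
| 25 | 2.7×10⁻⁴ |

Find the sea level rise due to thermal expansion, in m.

Layer 1 at 25 °C → α = 2.7×10⁻⁴ K⁻¹
Layer 2 at 12 °C → α = 1.7×10⁻⁴ K⁻¹
Layer 3 at 1.8 °C → α = 0.91×10⁻⁴ K⁻¹
0–210 m: 210 × 2.7×10⁻⁴ × 0.58 = 0.032886 m
Layer 2: 430 × 1.7×10⁻⁴ × 0.89 = 0.065059 m
0.7 × 0.91×10⁻⁴ × 550 = 0.035035 m
Δh = 0.032886 + 0.065059 + 0.035035 = 0.13298 m

0.133 m of thermosteric rise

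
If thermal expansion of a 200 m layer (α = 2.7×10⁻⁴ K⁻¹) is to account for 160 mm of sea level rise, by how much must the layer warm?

about 3.0 K

ΔT = Δh/(αH) = 0.16 / (2.7×10⁻⁴ × 200) ≈ 2.963 K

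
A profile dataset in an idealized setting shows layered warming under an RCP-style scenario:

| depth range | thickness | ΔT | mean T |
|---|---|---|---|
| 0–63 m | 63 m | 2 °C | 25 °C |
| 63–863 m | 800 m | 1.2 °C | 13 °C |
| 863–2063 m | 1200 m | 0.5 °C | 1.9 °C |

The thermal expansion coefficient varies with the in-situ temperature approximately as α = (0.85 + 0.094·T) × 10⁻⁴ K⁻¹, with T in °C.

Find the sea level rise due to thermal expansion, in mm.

Δh ≈ 300 mm

Layer 1: α = (0.85 + 0.094×25)×10⁻⁴ = 3.2×10⁻⁴ K⁻¹
Layer 2: α = (0.85 + 0.094×13)×10⁻⁴ = 2.072×10⁻⁴ K⁻¹
Layer 3: α = (0.85 + 0.094×1.9)×10⁻⁴ = 1.0286×10⁻⁴ K⁻¹
63 × 3.2×10⁻⁴ × 2 = 0.04032 m
800 × 1.2 × 2.072×10⁻⁴ = 0.198912 m
0.5 × 1.0286×10⁻⁴ × 1200 = 0.061716 m
Δh = 0.04032 + 0.198912 + 0.061716 = 0.300948 m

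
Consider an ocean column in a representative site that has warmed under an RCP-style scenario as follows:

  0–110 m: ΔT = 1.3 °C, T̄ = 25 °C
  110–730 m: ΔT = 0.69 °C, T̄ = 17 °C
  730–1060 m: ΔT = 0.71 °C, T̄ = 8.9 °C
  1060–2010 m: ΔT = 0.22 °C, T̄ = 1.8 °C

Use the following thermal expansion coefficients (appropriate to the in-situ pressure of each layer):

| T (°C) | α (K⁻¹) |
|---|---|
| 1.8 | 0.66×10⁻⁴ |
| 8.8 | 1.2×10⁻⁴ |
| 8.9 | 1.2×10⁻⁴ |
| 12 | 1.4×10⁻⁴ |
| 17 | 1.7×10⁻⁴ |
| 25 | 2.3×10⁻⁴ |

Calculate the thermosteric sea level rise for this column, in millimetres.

Δh ≈ 148 mm

Layer 1 at 25 °C → α = 2.3×10⁻⁴ K⁻¹
Layer 2 at 17 °C → α = 1.7×10⁻⁴ K⁻¹
Layer 3 at 8.9 °C → α = 1.2×10⁻⁴ K⁻¹
Layer 4 at 1.8 °C → α = 0.66×10⁻⁴ K⁻¹
1.3 × 110 × 2.3×10⁻⁴ = 0.03289 m
110–730 m: 620 × 1.7×10⁻⁴ × 0.69 = 0.072726 m
330 × 1.2×10⁻⁴ × 0.71 = 0.028116 m
0.22 × 950 × 0.66×10⁻⁴ = 0.013794 m
Δh = 0.03289 + 0.072726 + 0.028116 + 0.013794 = 0.147526 m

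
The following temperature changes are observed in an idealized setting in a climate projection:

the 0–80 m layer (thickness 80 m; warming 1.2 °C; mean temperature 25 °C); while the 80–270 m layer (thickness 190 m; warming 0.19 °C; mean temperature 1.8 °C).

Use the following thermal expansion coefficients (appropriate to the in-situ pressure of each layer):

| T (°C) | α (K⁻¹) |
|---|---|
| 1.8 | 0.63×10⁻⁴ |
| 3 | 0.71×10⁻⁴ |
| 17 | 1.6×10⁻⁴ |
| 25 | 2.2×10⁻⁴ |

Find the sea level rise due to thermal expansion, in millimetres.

Δh = 23 mm

Layer 1 at 25 °C → α = 2.2×10⁻⁴ K⁻¹
Layer 2 at 1.8 °C → α = 0.63×10⁻⁴ K⁻¹
Layer 1: 1.2 × 80 × 2.2×10⁻⁴ = 0.02112 m
Layer 2: 0.63×10⁻⁴ × 0.19 × 190 = 0.0022743 m
Δh = 0.02112 + 0.0022743 = 0.0233943 m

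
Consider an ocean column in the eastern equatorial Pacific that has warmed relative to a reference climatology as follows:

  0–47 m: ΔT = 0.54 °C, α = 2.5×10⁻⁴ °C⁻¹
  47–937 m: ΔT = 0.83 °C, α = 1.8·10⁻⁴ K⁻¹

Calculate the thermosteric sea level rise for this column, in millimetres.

0–47 m: 2.5×10⁻⁴ × 47 × 0.54 = 0.006345 m
47–937 m: 0.83 × 890 × 1.8×10⁻⁴ = 0.132966 m
Δh = 0.006345 + 0.132966 = 0.139311 m ≈ 140 mm

140 mm of thermosteric rise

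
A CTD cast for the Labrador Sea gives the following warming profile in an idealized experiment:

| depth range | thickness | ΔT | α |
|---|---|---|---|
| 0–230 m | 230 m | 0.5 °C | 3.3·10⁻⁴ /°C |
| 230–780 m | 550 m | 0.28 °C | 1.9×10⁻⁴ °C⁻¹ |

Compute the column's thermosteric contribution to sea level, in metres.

Layer 1: 0.5 × 230 × 3.3×10⁻⁴ = 0.03795 m
230–780 m: 0.28 × 550 × 1.9×10⁻⁴ = 0.02926 m
Δh = 0.03795 + 0.02926 = 0.06721 m

Δh ≈ 0.0672 m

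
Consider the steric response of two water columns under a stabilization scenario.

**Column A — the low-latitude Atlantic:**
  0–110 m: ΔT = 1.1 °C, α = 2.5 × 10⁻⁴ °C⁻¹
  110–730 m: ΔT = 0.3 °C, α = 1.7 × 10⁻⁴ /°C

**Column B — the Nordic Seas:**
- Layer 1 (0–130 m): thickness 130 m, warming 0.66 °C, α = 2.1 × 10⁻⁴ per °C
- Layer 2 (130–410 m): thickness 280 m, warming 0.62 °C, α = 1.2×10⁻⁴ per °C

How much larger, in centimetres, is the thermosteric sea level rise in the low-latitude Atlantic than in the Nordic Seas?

A 2.5×10⁻⁴ × 110 × 1.1 = 0.03025 m
A Layer 2: 1.7×10⁻⁴ × 0.3 × 620 = 0.03162 m
A total: 0.06187 m
B 2.1×10⁻⁴ × 130 × 0.66 = 0.018018 m
B Layer 2: 0.62 × 1.2×10⁻⁴ × 280 = 0.020832 m
B total: 0.03885 m
Difference: 0.06187 − 0.03885 = 0.02302 m

Δh_A − Δh_B ≈ 2.30 cm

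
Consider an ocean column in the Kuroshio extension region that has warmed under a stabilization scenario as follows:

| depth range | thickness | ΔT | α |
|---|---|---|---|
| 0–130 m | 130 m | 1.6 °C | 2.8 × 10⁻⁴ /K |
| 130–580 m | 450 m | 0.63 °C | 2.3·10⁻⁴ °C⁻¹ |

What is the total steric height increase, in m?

130 × 1.6 × 2.8×10⁻⁴ = 0.05824 m
2.3×10⁻⁴ × 450 × 0.63 = 0.065205 m
Δh = 0.05824 + 0.065205 = 0.123445 m

0.123 m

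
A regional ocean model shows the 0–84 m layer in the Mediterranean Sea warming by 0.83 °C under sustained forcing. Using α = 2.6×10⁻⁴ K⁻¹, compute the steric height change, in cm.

Δh = αΔT·H = 2.6×10⁻⁴ × 0.83 × 84 = 0.0181272 m

1.8 cm of thermosteric rise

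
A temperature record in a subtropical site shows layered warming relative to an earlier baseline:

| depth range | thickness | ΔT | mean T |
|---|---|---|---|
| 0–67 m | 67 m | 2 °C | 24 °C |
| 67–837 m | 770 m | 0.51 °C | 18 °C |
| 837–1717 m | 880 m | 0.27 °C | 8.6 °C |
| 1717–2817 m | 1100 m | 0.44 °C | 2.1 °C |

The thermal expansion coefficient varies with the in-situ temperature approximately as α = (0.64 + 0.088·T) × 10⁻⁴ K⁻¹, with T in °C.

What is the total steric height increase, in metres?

Δh = 0.197 m

Layer 1: α = (0.64 + 0.088×24)×10⁻⁴ = 2.752×10⁻⁴ K⁻¹
Layer 2: α = (0.64 + 0.088×18)×10⁻⁴ = 2.224×10⁻⁴ K⁻¹
Layer 3: α = (0.64 + 0.088×8.6)×10⁻⁴ = 1.3968×10⁻⁴ K⁻¹
Layer 4: α = (0.64 + 0.088×2.1)×10⁻⁴ = 0.8248×10⁻⁴ K⁻¹
0–67 m: 2.752×10⁻⁴ × 2 × 67 = 0.0368768 m
Layer 2: 0.51 × 770 × 2.224×10⁻⁴ = 0.08733648 m
0.27 × 1.3968×10⁻⁴ × 880 = 0.033187968 m
1717–2817 m: 0.8248×10⁻⁴ × 1100 × 0.44 = 0.03992032 m
Δh = 0.0368768 + 0.08733648 + 0.033187968 + 0.03992032 = 0.197321568 m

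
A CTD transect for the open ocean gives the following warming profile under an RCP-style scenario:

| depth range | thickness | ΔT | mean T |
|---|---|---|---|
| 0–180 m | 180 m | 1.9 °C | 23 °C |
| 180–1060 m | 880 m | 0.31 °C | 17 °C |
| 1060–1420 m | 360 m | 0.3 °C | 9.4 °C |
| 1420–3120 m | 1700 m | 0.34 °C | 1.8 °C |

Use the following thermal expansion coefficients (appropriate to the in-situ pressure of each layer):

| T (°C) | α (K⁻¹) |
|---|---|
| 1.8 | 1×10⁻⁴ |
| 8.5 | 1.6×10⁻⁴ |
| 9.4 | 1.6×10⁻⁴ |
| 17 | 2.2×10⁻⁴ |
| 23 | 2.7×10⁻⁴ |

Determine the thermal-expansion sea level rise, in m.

0.23 m

Layer 1 at 23 °C → α = 2.7×10⁻⁴ K⁻¹
Layer 2 at 17 °C → α = 2.2×10⁻⁴ K⁻¹
Layer 3 at 9.4 °C → α = 1.6×10⁻⁴ K⁻¹
Layer 4 at 1.8 °C → α = 1×10⁻⁴ K⁻¹
Layer 1: 180 × 2.7×10⁻⁴ × 1.9 = 0.09234 m
Layer 2: 2.2×10⁻⁴ × 0.31 × 880 = 0.060016 m
1060–1420 m: 0.3 × 1.6×10⁻⁴ × 360 = 0.01728 m
Layer 4: 1700 × 0.34 × 1×10⁻⁴ = 0.05780 m
Δh = 0.09234 + 0.060016 + 0.01728 + 0.05780 = 0.227436 m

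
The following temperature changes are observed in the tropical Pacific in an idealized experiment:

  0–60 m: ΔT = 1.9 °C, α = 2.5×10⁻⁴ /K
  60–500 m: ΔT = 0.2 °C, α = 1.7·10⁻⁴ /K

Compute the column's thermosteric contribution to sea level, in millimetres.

0–60 m: 2.5×10⁻⁴ × 60 × 1.9 = 0.02850 m
60–500 m: 0.2 × 1.7×10⁻⁴ × 440 = 0.01496 m
Δh = 0.02850 + 0.01496 = 0.04346 m

Δh ≈ 43 mm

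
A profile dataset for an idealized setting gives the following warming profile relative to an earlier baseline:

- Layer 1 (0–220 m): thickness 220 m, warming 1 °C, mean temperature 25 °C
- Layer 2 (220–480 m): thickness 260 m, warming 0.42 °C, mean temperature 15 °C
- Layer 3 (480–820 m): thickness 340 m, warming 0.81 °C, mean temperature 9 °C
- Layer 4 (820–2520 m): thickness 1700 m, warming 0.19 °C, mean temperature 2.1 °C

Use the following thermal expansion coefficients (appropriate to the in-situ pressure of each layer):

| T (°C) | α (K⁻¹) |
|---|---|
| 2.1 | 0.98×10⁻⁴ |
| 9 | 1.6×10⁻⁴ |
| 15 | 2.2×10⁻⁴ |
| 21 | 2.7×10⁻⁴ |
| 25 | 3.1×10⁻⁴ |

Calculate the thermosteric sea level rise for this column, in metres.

Δh ≈ 0.17 m

Layer 1 at 25 °C → α = 3.1×10⁻⁴ K⁻¹
Layer 2 at 15 °C → α = 2.2×10⁻⁴ K⁻¹
Layer 3 at 9 °C → α = 1.6×10⁻⁴ K⁻¹
Layer 4 at 2.1 °C → α = 0.98×10⁻⁴ K⁻¹
220 × 3.1×10⁻⁴ × 1 = 0.06820 m
Layer 2: 260 × 0.42 × 2.2×10⁻⁴ = 0.024024 m
Layer 3: 1.6×10⁻⁴ × 340 × 0.81 = 0.044064 m
1700 × 0.19 × 0.98×10⁻⁴ = 0.031654 m
Δh = 0.06820 + 0.024024 + 0.044064 + 0.031654 = 0.167942 m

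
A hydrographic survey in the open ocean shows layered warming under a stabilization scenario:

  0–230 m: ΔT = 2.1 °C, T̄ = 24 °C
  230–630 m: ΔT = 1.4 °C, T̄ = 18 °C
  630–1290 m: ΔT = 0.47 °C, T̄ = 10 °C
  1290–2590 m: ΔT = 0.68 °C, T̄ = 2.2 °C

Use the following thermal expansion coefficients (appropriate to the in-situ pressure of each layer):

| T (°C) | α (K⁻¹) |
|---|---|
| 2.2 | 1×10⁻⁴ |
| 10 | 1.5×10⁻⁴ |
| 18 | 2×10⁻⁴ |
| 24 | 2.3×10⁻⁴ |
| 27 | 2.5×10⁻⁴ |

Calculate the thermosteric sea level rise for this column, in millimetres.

Δh = 358 mm

Layer 1 at 24 °C → α = 2.3×10⁻⁴ K⁻¹
Layer 2 at 18 °C → α = 2×10⁻⁴ K⁻¹
Layer 3 at 10 °C → α = 1.5×10⁻⁴ K⁻¹
Layer 4 at 2.2 °C → α = 1×10⁻⁴ K⁻¹
0–230 m: 2.3×10⁻⁴ × 230 × 2.1 = 0.11109 m
230–630 m: 400 × 2×10⁻⁴ × 1.4 = 0.11200 m
1.5×10⁻⁴ × 660 × 0.47 = 0.04653 m
0.68 × 1×10⁻⁴ × 1300 = 0.08840 m
Δh = 0.11109 + 0.11200 + 0.04653 + 0.08840 = 0.35802 m ≈ 358 mm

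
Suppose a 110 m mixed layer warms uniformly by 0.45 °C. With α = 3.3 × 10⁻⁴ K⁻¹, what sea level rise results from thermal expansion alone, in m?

Δh = αΔT·H = 3.3×10⁻⁴ × 0.45 × 110 = 0.016335 m

0.0163 m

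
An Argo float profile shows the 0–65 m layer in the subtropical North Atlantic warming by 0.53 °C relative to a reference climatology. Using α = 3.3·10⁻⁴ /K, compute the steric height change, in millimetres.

Δh = αΔT·H = 3.3×10⁻⁴ × 0.53 × 65 = 0.0113685 m

Δh ≈ 11.4 mm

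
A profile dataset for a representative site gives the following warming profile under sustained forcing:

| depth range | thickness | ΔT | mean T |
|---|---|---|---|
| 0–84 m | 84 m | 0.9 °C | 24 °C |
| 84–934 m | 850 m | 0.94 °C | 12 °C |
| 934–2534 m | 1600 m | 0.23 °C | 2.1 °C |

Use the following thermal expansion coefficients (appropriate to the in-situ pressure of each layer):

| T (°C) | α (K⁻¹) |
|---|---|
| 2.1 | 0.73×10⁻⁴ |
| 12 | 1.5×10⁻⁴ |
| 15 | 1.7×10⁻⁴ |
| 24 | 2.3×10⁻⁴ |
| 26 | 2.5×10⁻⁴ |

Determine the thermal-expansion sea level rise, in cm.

16.4 cm of thermosteric rise

Layer 1 at 24 °C → α = 2.3×10⁻⁴ K⁻¹
Layer 2 at 12 °C → α = 1.5×10⁻⁴ K⁻¹
Layer 3 at 2.1 °C → α = 0.73×10⁻⁴ K⁻¹
0.9 × 84 × 2.3×10⁻⁴ = 0.017388 m
Layer 2: 850 × 1.5×10⁻⁴ × 0.94 = 0.11985 m
934–2534 m: 1600 × 0.73×10⁻⁴ × 0.23 = 0.026864 m
Δh = 0.017388 + 0.11985 + 0.026864 = 0.164102 m ≈ 16.4 cm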